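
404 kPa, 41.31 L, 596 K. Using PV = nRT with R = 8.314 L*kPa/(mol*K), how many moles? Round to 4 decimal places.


PV = nRT, solve for n = PV / (RT).
PV = 404 * 41.31 = 16689.24
RT = 8.314 * 596 = 4955.144
n = 16689.24 / 4955.144
n = 3.36806357 mol, rounded to 4 dp:

3.3681 mol


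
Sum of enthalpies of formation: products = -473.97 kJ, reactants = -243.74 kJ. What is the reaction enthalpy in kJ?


dH_rxn = sum(dH_f products) - sum(dH_f reactants)
dH_rxn = -473.97 - (-243.74)
dH_rxn = -230.23 kJ:

-230.23 kJ


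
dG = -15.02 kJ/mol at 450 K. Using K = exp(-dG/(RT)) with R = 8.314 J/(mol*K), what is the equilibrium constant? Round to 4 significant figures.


dG is in kJ/mol; multiply by 1000 to match R in J/(mol*K).
RT = 8.314 * 450 = 3741.3 J/mol
exponent = -dG*1000 / (RT) = -(-15.02*1000) / 3741.3 = 4.01464732
K = exp(4.01464732)
K = 55.403752, rounded to 4 significant figures:

55.40


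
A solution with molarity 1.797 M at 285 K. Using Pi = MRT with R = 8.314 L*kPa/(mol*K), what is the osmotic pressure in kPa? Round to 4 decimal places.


Osmotic pressure (van't Hoff): Pi = M*R*T.
RT = 8.314 * 285 = 2369.49
Pi = 1.797 * 2369.49
Pi = 4257.97353 kPa, rounded to 4 dp:

4257.9735 kPa


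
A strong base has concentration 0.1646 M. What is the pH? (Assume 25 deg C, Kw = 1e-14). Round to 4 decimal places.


A strong base dissociates completely, so [OH-] equals the given concentration.
pOH = -log10([OH-]) = -log10(0.1646) = 0.78357
pH = 14 - pOH = 14 - 0.78357
pH = 13.21643, rounded to 4 dp:

13.2164


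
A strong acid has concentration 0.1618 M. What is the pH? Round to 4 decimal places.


A strong acid dissociates completely, so [H+] equals the given concentration.
pH = -log10([H+]) = -log10(0.1618)
pH = 0.79102148, rounded to 4 dp:

0.7910


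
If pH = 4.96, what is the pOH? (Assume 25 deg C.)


At 25 deg C, pH + pOH = 14.
pOH = 14 - pH = 14 - 4.96
pOH = 9.04:

9.04


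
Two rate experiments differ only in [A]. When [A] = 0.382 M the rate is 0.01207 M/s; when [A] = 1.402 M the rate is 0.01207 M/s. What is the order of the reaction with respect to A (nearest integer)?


Rate is proportional to [A]^n, so rate2/rate1 = ([A]2/[A]1)^n. Take logs to solve for n.
rate2/rate1 = 0.01207 / 0.01207 = 1.0
[A]2/[A]1 = 1.402 / 0.382 = 3.6702
n = ln(1.0) / ln(3.6702) = 0.0
Nearest integer order:

0


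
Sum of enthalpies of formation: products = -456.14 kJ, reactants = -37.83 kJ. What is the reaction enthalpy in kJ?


dH_rxn = sum(dH_f products) - sum(dH_f reactants)
dH_rxn = -456.14 - (-37.83)
dH_rxn = -418.31 kJ:

-418.31 kJ


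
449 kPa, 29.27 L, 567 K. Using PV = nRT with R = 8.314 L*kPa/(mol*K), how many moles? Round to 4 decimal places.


PV = nRT, solve for n = PV / (RT).
PV = 449 * 29.27 = 13142.23
RT = 8.314 * 567 = 4714.038
n = 13142.23 / 4714.038
n = 2.78789225 mol, rounded to 4 dp:

2.7879 mol


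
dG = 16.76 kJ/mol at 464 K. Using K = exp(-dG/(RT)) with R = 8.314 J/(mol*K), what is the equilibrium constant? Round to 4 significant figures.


dG is in kJ/mol; multiply by 1000 to match R in J/(mol*K).
RT = 8.314 * 464 = 3857.696 J/mol
exponent = -dG*1000 / (RT) = -(16.76*1000) / 3857.696 = -4.34456214
K = exp(-4.34456214)
K = 0.012977189, rounded to 4 significant figures:

0.01298


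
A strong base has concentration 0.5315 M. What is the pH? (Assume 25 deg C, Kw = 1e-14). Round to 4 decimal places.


A strong base dissociates completely, so [OH-] equals the given concentration.
pOH = -log10([OH-]) = -log10(0.5315) = 0.274497
pH = 14 - pOH = 14 - 0.274497
pH = 13.725503, rounded to 4 dp:

13.7255


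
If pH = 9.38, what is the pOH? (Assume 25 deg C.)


At 25 deg C, pH + pOH = 14.
pOH = 14 - pH = 14 - 9.38
pOH = 4.62:

4.62


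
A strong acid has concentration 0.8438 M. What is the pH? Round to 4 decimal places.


A strong acid dissociates completely, so [H+] equals the given concentration.
pH = -log10([H+]) = -log10(0.8438)
pH = 0.07376048, rounded to 4 dp:

0.0738


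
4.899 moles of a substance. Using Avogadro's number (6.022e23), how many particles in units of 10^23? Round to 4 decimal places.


N = n * NA, then divide by 1e23 for the requested units.
N / 1e23 = n * 6.022
N / 1e23 = 4.899 * 6.022
N / 1e23 = 29.501778, rounded to 4 dp:

29.5018


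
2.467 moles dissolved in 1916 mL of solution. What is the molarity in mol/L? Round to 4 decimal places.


Convert volume to liters: V_L = V_mL / 1000.
V_L = 1916 / 1000 = 1.916 L
M = n / V_L = 2.467 / 1.916
M = 1.28757829 mol/L, rounded to 4 dp:

1.2876 mol/L


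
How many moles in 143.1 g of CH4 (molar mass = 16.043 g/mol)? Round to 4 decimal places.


n = mass / M
n = 143.1 / 16.043
n = 8.9197781 mol, rounded to 4 dp:

8.9198 mol


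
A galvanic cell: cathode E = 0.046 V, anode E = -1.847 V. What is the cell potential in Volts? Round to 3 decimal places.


Standard cell potential: E_cell = E_cathode - E_anode.
E_cell = 0.046 - (-1.847)
E_cell = 1.893 V, rounded to 3 dp:

1.893 V


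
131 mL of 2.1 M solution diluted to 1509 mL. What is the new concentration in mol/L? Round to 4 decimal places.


Dilution: M1*V1 = M2*V2, solve for M2.
M2 = M1*V1 / V2
M2 = 2.1 * 131 / 1509
M2 = 275.1 / 1509
M2 = 0.18230616 mol/L, rounded to 4 dp:

0.1823 mol/L


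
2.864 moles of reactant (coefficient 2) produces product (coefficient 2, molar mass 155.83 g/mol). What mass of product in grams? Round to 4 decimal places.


Use the coefficient ratio to convert reactant moles to product moles, then multiply by the product's molar mass.
moles_P = moles_R * (coeff_P / coeff_R) = 2.864 * (2/2) = 2.864
mass_P = moles_P * M_P = 2.864 * 155.83
mass_P = 446.29712 g, rounded to 4 dp:

446.2971 g


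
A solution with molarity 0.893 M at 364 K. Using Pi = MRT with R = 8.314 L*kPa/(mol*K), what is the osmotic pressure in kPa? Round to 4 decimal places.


Osmotic pressure (van't Hoff): Pi = M*R*T.
RT = 8.314 * 364 = 3026.296
Pi = 0.893 * 3026.296
Pi = 2702.482328 kPa, rounded to 4 dp:

2702.4823 kPa


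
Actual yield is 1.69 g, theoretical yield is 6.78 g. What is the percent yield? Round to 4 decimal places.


% yield = 100 * actual / theoretical
% yield = 100 * 1.69 / 6.78
% yield = 24.92625369 %, rounded to 4 dp:

24.9263 %


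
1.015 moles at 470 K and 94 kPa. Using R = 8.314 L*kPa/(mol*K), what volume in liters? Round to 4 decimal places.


PV = nRT, solve for V = nRT / P.
nRT = 1.015 * 8.314 * 470 = 3966.1937
V = 3966.1937 / 94
V = 42.19355 L, rounded to 4 dp:

42.1936 L


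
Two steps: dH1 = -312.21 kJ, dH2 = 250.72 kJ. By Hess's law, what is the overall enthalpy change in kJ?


Hess's law: enthalpy is a state function, so add the step enthalpies.
dH_total = dH1 + dH2 = -312.21 + (250.72)
dH_total = -61.49 kJ:

-61.49 kJ


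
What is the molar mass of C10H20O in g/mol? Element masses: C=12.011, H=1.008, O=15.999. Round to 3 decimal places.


M = sum(count * atomic_mass) over atoms.
M = 10*12.011 + 20*1.008 + 1*15.999
M = 120.11 + 20.16 + 15.999
M = 156.269 g/mol, rounded to 3 dp:

156.269 g/mol


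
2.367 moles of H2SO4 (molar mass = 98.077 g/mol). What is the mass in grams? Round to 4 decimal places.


mass = n * M
mass = 2.367 * 98.077
mass = 232.148259 g, rounded to 4 dp:

232.1483 g


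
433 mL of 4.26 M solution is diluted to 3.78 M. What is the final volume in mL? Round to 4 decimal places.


Dilution: M1*V1 = M2*V2, solve for V2.
V2 = M1*V1 / M2
V2 = 4.26 * 433 / 3.78
V2 = 1844.58 / 3.78
V2 = 487.98412698 mL, rounded to 4 dp:

487.9841 mL


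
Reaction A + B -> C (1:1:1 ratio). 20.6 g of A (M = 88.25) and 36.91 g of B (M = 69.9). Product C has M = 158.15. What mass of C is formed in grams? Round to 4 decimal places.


Find moles of each reactant; the smaller value is the limiting reagent in a 1:1:1 reaction, so moles_C equals moles of the limiter.
n_A = mass_A / M_A = 20.6 / 88.25 = 0.233428 mol
n_B = mass_B / M_B = 36.91 / 69.9 = 0.52804 mol
Limiting reagent: A (smaller), n_limiting = 0.233428 mol
mass_C = n_limiting * M_C = 0.233428 * 158.15
mass_C = 36.9166382 g, rounded to 4 dp:

36.9166 g


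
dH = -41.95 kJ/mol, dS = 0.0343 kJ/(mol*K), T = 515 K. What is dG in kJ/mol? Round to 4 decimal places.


Gibbs: dG = dH - T*dS (consistent units, dS already in kJ/(mol*K)).
T*dS = 515 * 0.0343 = 17.6645
dG = -41.95 - (17.6645)
dG = -59.6145 kJ/mol, rounded to 4 dp:

-59.6145 kJ/mol


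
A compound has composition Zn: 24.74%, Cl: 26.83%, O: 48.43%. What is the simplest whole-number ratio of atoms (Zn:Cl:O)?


Assume 100 g of compound, divide each mass% by atomic mass to get moles, then normalize by the smallest to get a raw atom ratio.
Moles per 100 g: Zn: 24.74/65.38 = 0.3784, Cl: 26.83/35.453 = 0.7568, O: 48.43/15.999 = 3.0271
Raw ratio (divide by min = 0.3784): Zn: 1.0, Cl: 2.0, O: 8.0
Multiply by 1 to clear fractions: Zn: 1.0 ~= 1, Cl: 2.0 ~= 2, O: 8.0 ~= 8
Reduce by GCD to get the simplest whole-number ratio:

1:2:8


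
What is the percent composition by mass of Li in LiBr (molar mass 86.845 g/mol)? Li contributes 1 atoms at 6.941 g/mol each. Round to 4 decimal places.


pct = 100 * (n_elem * M_elem) / M_total
mass_contribution = 1 * 6.941 = 6.941 g/mol
pct = 100 * 6.941 / 86.845
pct = 7.99240025 %, rounded to 4 dp:

7.9924 %


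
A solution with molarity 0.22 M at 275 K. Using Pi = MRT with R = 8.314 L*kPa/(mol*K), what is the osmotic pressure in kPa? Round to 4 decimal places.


Osmotic pressure (van't Hoff): Pi = M*R*T.
RT = 8.314 * 275 = 2286.35
Pi = 0.22 * 2286.35
Pi = 502.997 kPa, rounded to 4 dp:

502.9970 kPa


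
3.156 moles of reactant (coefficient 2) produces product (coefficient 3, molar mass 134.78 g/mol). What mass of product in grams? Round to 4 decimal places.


Use the coefficient ratio to convert reactant moles to product moles, then multiply by the product's molar mass.
moles_P = moles_R * (coeff_P / coeff_R) = 3.156 * (3/2) = 4.734
mass_P = moles_P * M_P = 4.734 * 134.78
mass_P = 638.04852 g, rounded to 4 dp:

638.0485 g


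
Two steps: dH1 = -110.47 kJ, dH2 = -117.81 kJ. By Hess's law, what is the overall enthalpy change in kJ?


Hess's law: enthalpy is a state function, so add the step enthalpies.
dH_total = dH1 + dH2 = -110.47 + (-117.81)
dH_total = -228.28 kJ:

-228.28 kJ


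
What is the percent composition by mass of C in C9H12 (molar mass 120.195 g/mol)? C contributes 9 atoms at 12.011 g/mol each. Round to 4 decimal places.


pct = 100 * (n_elem * M_elem) / M_total
mass_contribution = 9 * 12.011 = 108.099 g/mol
pct = 100 * 108.099 / 120.195
pct = 89.93635343 %, rounded to 4 dp:

89.9364 %


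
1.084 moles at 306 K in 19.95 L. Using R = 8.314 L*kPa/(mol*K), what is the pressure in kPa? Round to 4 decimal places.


PV = nRT, solve for P = nRT / V.
nRT = 1.084 * 8.314 * 306 = 2757.7871
P = 2757.7871 / 19.95
P = 138.23494236 kPa, rounded to 4 dp:

138.2349 kPa


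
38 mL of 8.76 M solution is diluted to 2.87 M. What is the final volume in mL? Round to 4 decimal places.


Dilution: M1*V1 = M2*V2, solve for V2.
V2 = M1*V1 / M2
V2 = 8.76 * 38 / 2.87
V2 = 332.88 / 2.87
V2 = 115.98606272 mL, rounded to 4 dp:

115.9861 mL


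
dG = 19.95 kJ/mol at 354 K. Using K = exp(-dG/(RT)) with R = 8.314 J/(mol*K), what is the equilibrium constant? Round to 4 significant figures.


dG is in kJ/mol; multiply by 1000 to match R in J/(mol*K).
RT = 8.314 * 354 = 2943.156 J/mol
exponent = -dG*1000 / (RT) = -(19.95*1000) / 2943.156 = -6.77843784
K = exp(-6.77843784)
K = 0.0011380513, rounded to 4 significant figures:

0.001138


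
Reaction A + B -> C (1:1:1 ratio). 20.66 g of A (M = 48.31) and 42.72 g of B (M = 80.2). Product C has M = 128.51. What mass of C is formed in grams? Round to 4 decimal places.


Find moles of each reactant; the smaller value is the limiting reagent in a 1:1:1 reaction, so moles_C equals moles of the limiter.
n_A = mass_A / M_A = 20.66 / 48.31 = 0.427655 mol
n_B = mass_B / M_B = 42.72 / 80.2 = 0.532668 mol
Limiting reagent: A (smaller), n_limiting = 0.427655 mol
mass_C = n_limiting * M_C = 0.427655 * 128.51
mass_C = 54.95794405 g, rounded to 4 dp:

54.9579 g


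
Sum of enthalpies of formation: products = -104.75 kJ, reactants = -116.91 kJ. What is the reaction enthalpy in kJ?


dH_rxn = sum(dH_f products) - sum(dH_f reactants)
dH_rxn = -104.75 - (-116.91)
dH_rxn = 12.16 kJ:

12.16 kJ


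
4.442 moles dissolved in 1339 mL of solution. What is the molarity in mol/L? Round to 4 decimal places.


Convert volume to liters: V_L = V_mL / 1000.
V_L = 1339 / 1000 = 1.339 L
M = n / V_L = 4.442 / 1.339
M = 3.31740105 mol/L, rounded to 4 dp:

3.3174 mol/L


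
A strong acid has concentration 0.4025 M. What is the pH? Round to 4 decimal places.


A strong acid dissociates completely, so [H+] equals the given concentration.
pH = -log10([H+]) = -log10(0.4025)
pH = 0.39523412, rounded to 4 dp:

0.3952


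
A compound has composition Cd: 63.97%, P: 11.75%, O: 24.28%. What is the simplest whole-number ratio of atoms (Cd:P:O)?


Assume 100 g of compound, divide each mass% by atomic mass to get moles, then normalize by the smallest to get a raw atom ratio.
Moles per 100 g: Cd: 63.97/112.414 = 0.5691, P: 11.75/30.974 = 0.3794, O: 24.28/15.999 = 1.5176
Raw ratio (divide by min = 0.3794): Cd: 1.5, P: 1.0, O: 4.001
Multiply by 2 to clear fractions: Cd: 3.0 ~= 3, P: 2.0 ~= 2, O: 8.001 ~= 8
Reduce by GCD to get the simplest whole-number ratio:

3:2:8


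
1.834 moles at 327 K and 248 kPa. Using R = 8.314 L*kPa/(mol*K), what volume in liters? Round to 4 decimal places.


PV = nRT, solve for V = nRT / P.
nRT = 1.834 * 8.314 * 327 = 4986.0555
V = 4986.0555 / 248
V = 20.1050625 L, rounded to 4 dp:

20.1051 L


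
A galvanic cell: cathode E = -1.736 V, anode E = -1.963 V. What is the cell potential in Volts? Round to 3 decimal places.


Standard cell potential: E_cell = E_cathode - E_anode.
E_cell = -1.736 - (-1.963)
E_cell = 0.227 V, rounded to 3 dp:

0.227 V


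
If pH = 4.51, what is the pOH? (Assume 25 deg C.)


At 25 deg C, pH + pOH = 14.
pOH = 14 - pH = 14 - 4.51
pOH = 9.49:

9.49


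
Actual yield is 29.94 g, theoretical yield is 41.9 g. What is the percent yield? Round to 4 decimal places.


% yield = 100 * actual / theoretical
% yield = 100 * 29.94 / 41.9
% yield = 71.45584726 %, rounded to 4 dp:

71.4558 %


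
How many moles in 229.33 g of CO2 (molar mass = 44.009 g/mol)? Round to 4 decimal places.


n = mass / M
n = 229.33 / 44.009
n = 5.21097957 mol, rounded to 4 dp:

5.2110 mol


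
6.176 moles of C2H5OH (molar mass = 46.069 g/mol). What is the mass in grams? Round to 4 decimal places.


mass = n * M
mass = 6.176 * 46.069
mass = 284.522144 g, rounded to 4 dp:

284.5221 g


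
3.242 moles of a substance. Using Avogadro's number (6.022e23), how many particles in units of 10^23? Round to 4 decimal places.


N = n * NA, then divide by 1e23 for the requested units.
N / 1e23 = n * 6.022
N / 1e23 = 3.242 * 6.022
N / 1e23 = 19.523324, rounded to 4 dp:

19.5233


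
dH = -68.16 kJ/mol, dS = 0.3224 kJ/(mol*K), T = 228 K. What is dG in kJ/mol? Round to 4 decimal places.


Gibbs: dG = dH - T*dS (consistent units, dS already in kJ/(mol*K)).
T*dS = 228 * 0.3224 = 73.5072
dG = -68.16 - (73.5072)
dG = -141.6672 kJ/mol, rounded to 4 dp:

-141.6672 kJ/mol


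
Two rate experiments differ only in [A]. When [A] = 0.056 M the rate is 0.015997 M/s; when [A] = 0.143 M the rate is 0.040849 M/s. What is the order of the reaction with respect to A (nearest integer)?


Rate is proportional to [A]^n, so rate2/rate1 = ([A]2/[A]1)^n. Take logs to solve for n.
rate2/rate1 = 0.040849 / 0.015997 = 2.5535
[A]2/[A]1 = 0.143 / 0.056 = 2.5536
n = ln(2.5535) / ln(2.5536) = 1.0
Nearest integer order:

1


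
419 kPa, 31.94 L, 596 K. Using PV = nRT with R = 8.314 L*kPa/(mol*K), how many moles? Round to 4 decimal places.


PV = nRT, solve for n = PV / (RT).
PV = 419 * 31.94 = 13382.86
RT = 8.314 * 596 = 4955.144
n = 13382.86 / 4955.144
n = 2.70080143 mol, rounded to 4 dp:

2.7008 mol


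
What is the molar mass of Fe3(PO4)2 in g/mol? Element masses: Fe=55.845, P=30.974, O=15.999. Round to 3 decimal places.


M = sum(count * atomic_mass) over atoms.
M = 3*55.845 + 2*30.974 + 8*15.999
M = 167.535 + 61.948 + 127.992
M = 357.475 g/mol, rounded to 3 dp:

357.475 g/mol


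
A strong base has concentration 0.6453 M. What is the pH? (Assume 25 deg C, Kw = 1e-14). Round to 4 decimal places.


A strong base dissociates completely, so [OH-] equals the given concentration.
pOH = -log10([OH-]) = -log10(0.6453) = 0.190238
pH = 14 - pOH = 14 - 0.190238
pH = 13.809762, rounded to 4 dp:

13.8098


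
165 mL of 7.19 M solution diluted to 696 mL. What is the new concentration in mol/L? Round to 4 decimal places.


Dilution: M1*V1 = M2*V2, solve for M2.
M2 = M1*V1 / V2
M2 = 7.19 * 165 / 696
M2 = 1186.35 / 696
M2 = 1.70452586 mol/L, rounded to 4 dp:

1.7045 mol/L


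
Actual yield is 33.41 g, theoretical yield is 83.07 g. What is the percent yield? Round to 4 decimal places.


% yield = 100 * actual / theoretical
% yield = 100 * 33.41 / 83.07
% yield = 40.21909233 %, rounded to 4 dp:

40.2191 %


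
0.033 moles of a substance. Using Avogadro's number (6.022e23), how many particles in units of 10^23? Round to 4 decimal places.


N = n * NA, then divide by 1e23 for the requested units.
N / 1e23 = n * 6.022
N / 1e23 = 0.033 * 6.022
N / 1e23 = 0.198726, rounded to 4 dp:

0.1987


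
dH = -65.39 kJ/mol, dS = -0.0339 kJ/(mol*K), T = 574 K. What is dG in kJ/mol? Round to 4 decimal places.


Gibbs: dG = dH - T*dS (consistent units, dS already in kJ/(mol*K)).
T*dS = 574 * -0.0339 = -19.4586
dG = -65.39 - (-19.4586)
dG = -45.9314 kJ/mol, rounded to 4 dp:

-45.9314 kJ/mol


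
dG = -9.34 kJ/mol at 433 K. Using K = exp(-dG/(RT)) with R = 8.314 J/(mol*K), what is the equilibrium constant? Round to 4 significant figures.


dG is in kJ/mol; multiply by 1000 to match R in J/(mol*K).
RT = 8.314 * 433 = 3599.962 J/mol
exponent = -dG*1000 / (RT) = -(-9.34*1000) / 3599.962 = 2.59447183
K = exp(2.59447183)
K = 13.389514, rounded to 4 significant figures:

13.39


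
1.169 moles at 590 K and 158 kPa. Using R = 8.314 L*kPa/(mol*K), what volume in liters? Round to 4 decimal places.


PV = nRT, solve for V = nRT / P.
nRT = 1.169 * 8.314 * 590 = 5734.2489
V = 5734.2489 / 158
V = 36.29271456 L, rounded to 4 dp:

36.2927 L


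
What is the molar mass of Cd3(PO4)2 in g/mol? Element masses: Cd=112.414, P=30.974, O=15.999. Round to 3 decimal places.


M = sum(count * atomic_mass) over atoms.
M = 3*112.414 + 2*30.974 + 8*15.999
M = 337.242 + 61.948 + 127.992
M = 527.182 g/mol, rounded to 3 dp:

527.182 g/mol


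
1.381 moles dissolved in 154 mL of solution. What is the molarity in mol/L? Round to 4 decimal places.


Convert volume to liters: V_L = V_mL / 1000.
V_L = 154 / 1000 = 0.154 L
M = n / V_L = 1.381 / 0.154
M = 8.96753247 mol/L, rounded to 4 dp:

8.9675 mol/L


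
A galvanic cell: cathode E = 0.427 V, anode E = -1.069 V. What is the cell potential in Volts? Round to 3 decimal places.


Standard cell potential: E_cell = E_cathode - E_anode.
E_cell = 0.427 - (-1.069)
E_cell = 1.496 V, rounded to 3 dp:

1.496 V


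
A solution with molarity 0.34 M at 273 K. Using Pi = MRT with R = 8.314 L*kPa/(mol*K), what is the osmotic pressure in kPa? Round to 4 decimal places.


Osmotic pressure (van't Hoff): Pi = M*R*T.
RT = 8.314 * 273 = 2269.722
Pi = 0.34 * 2269.722
Pi = 771.70548 kPa, rounded to 4 dp:

771.7055 kPa


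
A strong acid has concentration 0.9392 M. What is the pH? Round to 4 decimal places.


A strong acid dissociates completely, so [H+] equals the given concentration.
pH = -log10([H+]) = -log10(0.9392)
pH = 0.02724192, rounded to 4 dp:

0.0272


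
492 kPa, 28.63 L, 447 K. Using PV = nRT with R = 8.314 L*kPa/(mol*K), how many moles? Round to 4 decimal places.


PV = nRT, solve for n = PV / (RT).
PV = 492 * 28.63 = 14085.96
RT = 8.314 * 447 = 3716.358
n = 14085.96 / 3716.358
n = 3.79025917 mol, rounded to 4 dp:

3.7903 mol


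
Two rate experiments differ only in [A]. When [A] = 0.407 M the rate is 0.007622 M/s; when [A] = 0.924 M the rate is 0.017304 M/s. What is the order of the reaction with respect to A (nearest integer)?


Rate is proportional to [A]^n, so rate2/rate1 = ([A]2/[A]1)^n. Take logs to solve for n.
rate2/rate1 = 0.017304 / 0.007622 = 2.2703
[A]2/[A]1 = 0.924 / 0.407 = 2.2703
n = ln(2.2703) / ln(2.2703) = 1.0
Nearest integer order:

1


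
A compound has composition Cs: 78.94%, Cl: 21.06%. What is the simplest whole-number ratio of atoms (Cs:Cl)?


Assume 100 g of compound, divide each mass% by atomic mass to get moles, then normalize by the smallest to get a raw atom ratio.
Moles per 100 g: Cs: 78.94/132.905 = 0.594, Cl: 21.06/35.453 = 0.594
Raw ratio (divide by min = 0.594): Cs: 1.0, Cl: 1.0
Multiply by 1 to clear fractions: Cs: 1.0 ~= 1, Cl: 1.0 ~= 1
Reduce by GCD to get the simplest whole-number ratio:

1:1


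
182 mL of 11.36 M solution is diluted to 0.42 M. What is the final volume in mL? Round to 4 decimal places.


Dilution: M1*V1 = M2*V2, solve for V2.
V2 = M1*V1 / M2
V2 = 11.36 * 182 / 0.42
V2 = 2067.52 / 0.42
V2 = 4922.66666667 mL, rounded to 4 dp:

4922.6667 mL


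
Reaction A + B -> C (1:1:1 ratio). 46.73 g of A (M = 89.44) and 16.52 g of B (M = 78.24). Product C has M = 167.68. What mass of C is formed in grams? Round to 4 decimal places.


Find moles of each reactant; the smaller value is the limiting reagent in a 1:1:1 reaction, so moles_C equals moles of the limiter.
n_A = mass_A / M_A = 46.73 / 89.44 = 0.522473 mol
n_B = mass_B / M_B = 16.52 / 78.24 = 0.211145 mol
Limiting reagent: B (smaller), n_limiting = 0.211145 mol
mass_C = n_limiting * M_C = 0.211145 * 167.68
mass_C = 35.4047936 g, rounded to 4 dp:

35.4048 g


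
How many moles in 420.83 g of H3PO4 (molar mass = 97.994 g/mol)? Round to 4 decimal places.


n = mass / M
n = 420.83 / 97.994
n = 4.2944466 mol, rounded to 4 dp:

4.2944 mol


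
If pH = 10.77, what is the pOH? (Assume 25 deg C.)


At 25 deg C, pH + pOH = 14.
pOH = 14 - pH = 14 - 10.77
pOH = 3.23:

3.23


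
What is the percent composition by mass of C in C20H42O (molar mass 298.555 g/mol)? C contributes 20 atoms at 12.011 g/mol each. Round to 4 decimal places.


pct = 100 * (n_elem * M_elem) / M_total
mass_contribution = 20 * 12.011 = 240.22 g/mol
pct = 100 * 240.22 / 298.555
pct = 80.4608866 %, rounded to 4 dp:

80.4609 %


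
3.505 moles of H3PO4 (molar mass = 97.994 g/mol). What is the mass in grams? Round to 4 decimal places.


mass = n * M
mass = 3.505 * 97.994
mass = 343.46897 g, rounded to 4 dp:

343.4690 g


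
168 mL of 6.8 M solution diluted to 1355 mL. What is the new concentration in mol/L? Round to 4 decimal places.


Dilution: M1*V1 = M2*V2, solve for M2.
M2 = M1*V1 / V2
M2 = 6.8 * 168 / 1355
M2 = 1142.4 / 1355
M2 = 0.84309963 mol/L, rounded to 4 dp:

0.8431 mol/L


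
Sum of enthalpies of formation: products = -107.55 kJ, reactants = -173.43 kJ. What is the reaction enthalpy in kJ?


dH_rxn = sum(dH_f products) - sum(dH_f reactants)
dH_rxn = -107.55 - (-173.43)
dH_rxn = 65.88 kJ:

65.88 kJ


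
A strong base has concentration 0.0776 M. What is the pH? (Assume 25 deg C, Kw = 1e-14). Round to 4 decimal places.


A strong base dissociates completely, so [OH-] equals the given concentration.
pOH = -log10([OH-]) = -log10(0.0776) = 1.110138
pH = 14 - pOH = 14 - 1.110138
pH = 12.889862, rounded to 4 dp:

12.8899


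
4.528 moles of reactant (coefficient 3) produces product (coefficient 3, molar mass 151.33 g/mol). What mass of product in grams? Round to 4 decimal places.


Use the coefficient ratio to convert reactant moles to product moles, then multiply by the product's molar mass.
moles_P = moles_R * (coeff_P / coeff_R) = 4.528 * (3/3) = 4.528
mass_P = moles_P * M_P = 4.528 * 151.33
mass_P = 685.22224 g, rounded to 4 dp:

685.2222 g


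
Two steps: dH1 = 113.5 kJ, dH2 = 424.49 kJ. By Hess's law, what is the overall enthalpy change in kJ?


Hess's law: enthalpy is a state function, so add the step enthalpies.
dH_total = dH1 + dH2 = 113.5 + (424.49)
dH_total = 537.99 kJ:

537.99 kJ


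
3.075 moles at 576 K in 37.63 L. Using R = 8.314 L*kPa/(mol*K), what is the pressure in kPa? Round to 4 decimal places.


PV = nRT, solve for P = nRT / V.
nRT = 3.075 * 8.314 * 576 = 14725.7568
P = 14725.7568 / 37.63
P = 391.33023651 kPa, rounded to 4 dp:

391.3302 kPa


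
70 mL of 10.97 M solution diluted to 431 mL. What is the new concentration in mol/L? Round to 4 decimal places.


Dilution: M1*V1 = M2*V2, solve for M2.
M2 = M1*V1 / V2
M2 = 10.97 * 70 / 431
M2 = 767.9 / 431
M2 = 1.78167053 mol/L, rounded to 4 dp:

1.7817 mol/L


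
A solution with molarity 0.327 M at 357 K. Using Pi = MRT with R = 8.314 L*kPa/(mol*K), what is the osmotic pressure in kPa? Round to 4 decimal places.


Osmotic pressure (van't Hoff): Pi = M*R*T.
RT = 8.314 * 357 = 2968.098
Pi = 0.327 * 2968.098
Pi = 970.568046 kPa, rounded to 4 dp:

970.5680 kPa


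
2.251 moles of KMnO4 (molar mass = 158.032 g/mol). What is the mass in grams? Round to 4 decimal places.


mass = n * M
mass = 2.251 * 158.032
mass = 355.730032 g, rounded to 4 dp:

355.7300 g


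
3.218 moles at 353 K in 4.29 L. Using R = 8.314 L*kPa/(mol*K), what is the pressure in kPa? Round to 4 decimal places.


PV = nRT, solve for P = nRT / V.
nRT = 3.218 * 8.314 * 353 = 9444.3216
P = 9444.3216 / 4.29
P = 2201.47356643 kPa, rounded to 4 dp:

2201.4736 kPa


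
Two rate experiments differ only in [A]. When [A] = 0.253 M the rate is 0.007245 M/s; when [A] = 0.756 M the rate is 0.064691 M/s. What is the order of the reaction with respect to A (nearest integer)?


Rate is proportional to [A]^n, so rate2/rate1 = ([A]2/[A]1)^n. Take logs to solve for n.
rate2/rate1 = 0.064691 / 0.007245 = 8.9291
[A]2/[A]1 = 0.756 / 0.253 = 2.9881
n = ln(8.9291) / ln(2.9881) = 2.0
Nearest integer order:

2


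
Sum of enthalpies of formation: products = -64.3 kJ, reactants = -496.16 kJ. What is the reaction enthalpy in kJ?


dH_rxn = sum(dH_f products) - sum(dH_f reactants)
dH_rxn = -64.3 - (-496.16)
dH_rxn = 431.86 kJ:

431.86 kJ


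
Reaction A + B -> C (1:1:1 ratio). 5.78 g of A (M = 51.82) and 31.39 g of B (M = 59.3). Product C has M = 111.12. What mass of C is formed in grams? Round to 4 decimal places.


Find moles of each reactant; the smaller value is the limiting reagent in a 1:1:1 reaction, so moles_C equals moles of the limiter.
n_A = mass_A / M_A = 5.78 / 51.82 = 0.11154 mol
n_B = mass_B / M_B = 31.39 / 59.3 = 0.529342 mol
Limiting reagent: A (smaller), n_limiting = 0.11154 mol
mass_C = n_limiting * M_C = 0.11154 * 111.12
mass_C = 12.3943248 g, rounded to 4 dp:

12.3943 g


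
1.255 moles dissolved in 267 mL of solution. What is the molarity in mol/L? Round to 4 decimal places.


Convert volume to liters: V_L = V_mL / 1000.
V_L = 267 / 1000 = 0.267 L
M = n / V_L = 1.255 / 0.267
M = 4.70037453 mol/L, rounded to 4 dp:

4.7004 mol/L


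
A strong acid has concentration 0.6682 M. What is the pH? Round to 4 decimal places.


A strong acid dissociates completely, so [H+] equals the given concentration.
pH = -log10([H+]) = -log10(0.6682)
pH = 0.17509353, rounded to 4 dp:

0.1751


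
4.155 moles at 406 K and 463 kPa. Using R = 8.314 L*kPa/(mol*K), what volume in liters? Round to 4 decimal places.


PV = nRT, solve for V = nRT / P.
nRT = 4.155 * 8.314 * 406 = 14025.136
V = 14025.136 / 463
V = 30.29187041 L, rounded to 4 dp:

30.2919 L


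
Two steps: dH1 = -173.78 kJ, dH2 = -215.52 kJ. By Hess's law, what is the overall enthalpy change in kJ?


Hess's law: enthalpy is a state function, so add the step enthalpies.
dH_total = dH1 + dH2 = -173.78 + (-215.52)
dH_total = -389.3 kJ:

-389.30 kJ


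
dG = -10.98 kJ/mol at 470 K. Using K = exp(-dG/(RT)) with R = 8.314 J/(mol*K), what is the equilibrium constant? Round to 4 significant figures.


dG is in kJ/mol; multiply by 1000 to match R in J/(mol*K).
RT = 8.314 * 470 = 3907.58 J/mol
exponent = -dG*1000 / (RT) = -(-10.98*1000) / 3907.58 = 2.80992328
K = exp(2.80992328)
K = 16.608644, rounded to 4 significant figures:

16.61


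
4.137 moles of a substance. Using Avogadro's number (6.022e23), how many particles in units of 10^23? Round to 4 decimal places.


N = n * NA, then divide by 1e23 for the requested units.
N / 1e23 = n * 6.022
N / 1e23 = 4.137 * 6.022
N / 1e23 = 24.913014, rounded to 4 dp:

24.9130


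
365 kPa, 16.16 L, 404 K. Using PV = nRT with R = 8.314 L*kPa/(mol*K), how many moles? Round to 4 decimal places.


PV = nRT, solve for n = PV / (RT).
PV = 365 * 16.16 = 5898.4
RT = 8.314 * 404 = 3358.856
n = 5898.4 / 3358.856
n = 1.75607409 mol, rounded to 4 dp:

1.7561 mol


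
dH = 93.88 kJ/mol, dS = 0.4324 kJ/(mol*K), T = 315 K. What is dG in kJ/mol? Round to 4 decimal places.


Gibbs: dG = dH - T*dS (consistent units, dS already in kJ/(mol*K)).
T*dS = 315 * 0.4324 = 136.206
dG = 93.88 - (136.206)
dG = -42.326 kJ/mol, rounded to 4 dp:

-42.3260 kJ/mol


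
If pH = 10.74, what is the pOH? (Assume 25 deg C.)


At 25 deg C, pH + pOH = 14.
pOH = 14 - pH = 14 - 10.74
pOH = 3.26:

3.26


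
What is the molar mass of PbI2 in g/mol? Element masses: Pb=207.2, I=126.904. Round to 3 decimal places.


M = sum(count * atomic_mass) over atoms.
M = 1*207.2 + 2*126.904
M = 207.2 + 253.808
M = 461.008 g/mol, rounded to 3 dp:

461.008 g/mol


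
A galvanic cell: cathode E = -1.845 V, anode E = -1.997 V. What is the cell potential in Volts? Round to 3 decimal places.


Standard cell potential: E_cell = E_cathode - E_anode.
E_cell = -1.845 - (-1.997)
E_cell = 0.152 V, rounded to 3 dp:

0.152 V


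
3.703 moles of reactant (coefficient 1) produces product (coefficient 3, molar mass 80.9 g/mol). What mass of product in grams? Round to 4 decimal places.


Use the coefficient ratio to convert reactant moles to product moles, then multiply by the product's molar mass.
moles_P = moles_R * (coeff_P / coeff_R) = 3.703 * (3/1) = 11.109
mass_P = moles_P * M_P = 11.109 * 80.9
mass_P = 898.7181 g, rounded to 4 dp:

898.7181 g


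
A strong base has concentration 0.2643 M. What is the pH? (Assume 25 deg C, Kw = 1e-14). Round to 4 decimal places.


A strong base dissociates completely, so [OH-] equals the given concentration.
pOH = -log10([OH-]) = -log10(0.2643) = 0.577903
pH = 14 - pOH = 14 - 0.577903
pH = 13.422097, rounded to 4 dp:

13.4221


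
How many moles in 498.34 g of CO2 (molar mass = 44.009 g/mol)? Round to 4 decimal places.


n = mass / M
n = 498.34 / 44.009
n = 11.3235929 mol, rounded to 4 dp:

11.3236 mol


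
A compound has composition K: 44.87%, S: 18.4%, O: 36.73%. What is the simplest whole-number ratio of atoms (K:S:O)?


Assume 100 g of compound, divide each mass% by atomic mass to get moles, then normalize by the smallest to get a raw atom ratio.
Moles per 100 g: K: 44.87/39.098 = 1.1476, S: 18.4/32.065 = 0.5738, O: 36.73/15.999 = 2.2958
Raw ratio (divide by min = 0.5738): K: 2.0, S: 1.0, O: 4.001
Multiply by 1 to clear fractions: K: 2.0 ~= 2, S: 1.0 ~= 1, O: 4.001 ~= 4
Reduce by GCD to get the simplest whole-number ratio:

2:1:4


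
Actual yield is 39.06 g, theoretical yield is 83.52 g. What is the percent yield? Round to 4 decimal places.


% yield = 100 * actual / theoretical
% yield = 100 * 39.06 / 83.52
% yield = 46.76724138 %, rounded to 4 dp:

46.7672 %


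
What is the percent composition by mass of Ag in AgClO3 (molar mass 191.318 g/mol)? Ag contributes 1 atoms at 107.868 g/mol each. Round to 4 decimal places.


pct = 100 * (n_elem * M_elem) / M_total
mass_contribution = 1 * 107.868 = 107.868 g/mol
pct = 100 * 107.868 / 191.318
pct = 56.38152186 %, rounded to 4 dp:

56.3815 %


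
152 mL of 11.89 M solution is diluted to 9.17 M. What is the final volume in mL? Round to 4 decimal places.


Dilution: M1*V1 = M2*V2, solve for V2.
V2 = M1*V1 / M2
V2 = 11.89 * 152 / 9.17
V2 = 1807.28 / 9.17
V2 = 197.08615049 mL, rounded to 4 dp:

197.0862 mL


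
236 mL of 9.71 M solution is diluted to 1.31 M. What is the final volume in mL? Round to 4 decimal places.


Dilution: M1*V1 = M2*V2, solve for V2.
V2 = M1*V1 / M2
V2 = 9.71 * 236 / 1.31
V2 = 2291.56 / 1.31
V2 = 1749.28244275 mL, rounded to 4 dp:

1749.2824 mL


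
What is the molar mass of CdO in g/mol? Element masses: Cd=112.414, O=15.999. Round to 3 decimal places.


M = sum(count * atomic_mass) over atoms.
M = 1*112.414 + 1*15.999
M = 112.414 + 15.999
M = 128.413 g/mol, rounded to 3 dp:

128.413 g/mol


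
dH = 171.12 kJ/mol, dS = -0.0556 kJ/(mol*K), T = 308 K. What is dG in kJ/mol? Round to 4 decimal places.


Gibbs: dG = dH - T*dS (consistent units, dS already in kJ/(mol*K)).
T*dS = 308 * -0.0556 = -17.1248
dG = 171.12 - (-17.1248)
dG = 188.2448 kJ/mol, rounded to 4 dp:

188.2448 kJ/mol


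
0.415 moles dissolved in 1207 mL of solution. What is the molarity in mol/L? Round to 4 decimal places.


Convert volume to liters: V_L = V_mL / 1000.
V_L = 1207 / 1000 = 1.207 L
M = n / V_L = 0.415 / 1.207
M = 0.34382767 mol/L, rounded to 4 dp:

0.3438 mol/L


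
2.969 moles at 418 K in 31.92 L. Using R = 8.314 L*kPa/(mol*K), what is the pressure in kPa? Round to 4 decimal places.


PV = nRT, solve for P = nRT / V.
nRT = 2.969 * 8.314 * 418 = 10318.0232
P = 10318.0232 / 31.92
P = 323.24634085 kPa, rounded to 4 dp:

323.2463 kPa


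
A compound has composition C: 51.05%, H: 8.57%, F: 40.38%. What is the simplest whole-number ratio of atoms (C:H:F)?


Assume 100 g of compound, divide each mass% by atomic mass to get moles, then normalize by the smallest to get a raw atom ratio.
Moles per 100 g: C: 51.05/12.011 = 4.2503, H: 8.57/1.008 = 8.502, F: 40.38/18.998 = 2.1255
Raw ratio (divide by min = 2.1255): C: 2.0, H: 4.0, F: 1.0
Multiply by 1 to clear fractions: C: 2.0 ~= 2, H: 4.0 ~= 4, F: 1.0 ~= 1
Reduce by GCD to get the simplest whole-number ratio:

2:4:1


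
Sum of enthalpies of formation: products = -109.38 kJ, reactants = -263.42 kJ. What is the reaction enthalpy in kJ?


dH_rxn = sum(dH_f products) - sum(dH_f reactants)
dH_rxn = -109.38 - (-263.42)
dH_rxn = 154.04 kJ:

154.04 kJ


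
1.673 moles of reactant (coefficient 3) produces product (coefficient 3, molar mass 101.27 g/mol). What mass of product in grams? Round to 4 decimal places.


Use the coefficient ratio to convert reactant moles to product moles, then multiply by the product's molar mass.
moles_P = moles_R * (coeff_P / coeff_R) = 1.673 * (3/3) = 1.673
mass_P = moles_P * M_P = 1.673 * 101.27
mass_P = 169.42471 g, rounded to 4 dp:

169.4247 g


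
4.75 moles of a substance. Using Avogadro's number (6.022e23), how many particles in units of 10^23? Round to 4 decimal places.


N = n * NA, then divide by 1e23 for the requested units.
N / 1e23 = n * 6.022
N / 1e23 = 4.75 * 6.022
N / 1e23 = 28.6045, rounded to 4 dp:

28.6045


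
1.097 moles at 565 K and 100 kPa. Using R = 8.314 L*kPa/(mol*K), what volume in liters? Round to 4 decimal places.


PV = nRT, solve for V = nRT / P.
nRT = 1.097 * 8.314 * 565 = 5153.0588
V = 5153.0588 / 100
V = 51.530588 L, rounded to 4 dp:

51.5306 L


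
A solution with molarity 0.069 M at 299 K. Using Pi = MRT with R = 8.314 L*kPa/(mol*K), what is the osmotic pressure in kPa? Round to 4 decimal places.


Osmotic pressure (van't Hoff): Pi = M*R*T.
RT = 8.314 * 299 = 2485.886
Pi = 0.069 * 2485.886
Pi = 171.526134 kPa, rounded to 4 dp:

171.5261 kPa


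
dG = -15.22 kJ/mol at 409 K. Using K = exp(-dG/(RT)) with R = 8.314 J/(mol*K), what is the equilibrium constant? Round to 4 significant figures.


dG is in kJ/mol; multiply by 1000 to match R in J/(mol*K).
RT = 8.314 * 409 = 3400.426 J/mol
exponent = -dG*1000 / (RT) = -(-15.22*1000) / 3400.426 = 4.47590978
K = exp(4.47590978)
K = 87.874511, rounded to 4 significant figures:

87.87


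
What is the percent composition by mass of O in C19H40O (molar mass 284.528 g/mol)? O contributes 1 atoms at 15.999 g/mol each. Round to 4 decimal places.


pct = 100 * (n_elem * M_elem) / M_total
mass_contribution = 1 * 15.999 = 15.999 g/mol
pct = 100 * 15.999 / 284.528
pct = 5.62299668 %, rounded to 4 dp:

5.6230 %


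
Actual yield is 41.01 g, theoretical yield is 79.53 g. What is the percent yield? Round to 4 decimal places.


% yield = 100 * actual / theoretical
% yield = 100 * 41.01 / 79.53
% yield = 51.565447 %, rounded to 4 dp:

51.5654 %


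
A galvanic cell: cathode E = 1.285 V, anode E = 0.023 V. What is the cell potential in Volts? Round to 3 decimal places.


Standard cell potential: E_cell = E_cathode - E_anode.
E_cell = 1.285 - (0.023)
E_cell = 1.262 V, rounded to 3 dp:

1.262 V


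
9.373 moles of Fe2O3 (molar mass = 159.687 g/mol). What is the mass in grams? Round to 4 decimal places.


mass = n * M
mass = 9.373 * 159.687
mass = 1496.746251 g, rounded to 4 dp:

1496.7463 g


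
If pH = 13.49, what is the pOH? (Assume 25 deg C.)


At 25 deg C, pH + pOH = 14.
pOH = 14 - pH = 14 - 13.49
pOH = 0.51:

0.51


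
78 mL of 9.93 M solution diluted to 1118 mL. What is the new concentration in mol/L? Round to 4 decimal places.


Dilution: M1*V1 = M2*V2, solve for M2.
M2 = M1*V1 / V2
M2 = 9.93 * 78 / 1118
M2 = 774.54 / 1118
M2 = 0.6927907 mol/L, rounded to 4 dp:

0.6928 mol/L


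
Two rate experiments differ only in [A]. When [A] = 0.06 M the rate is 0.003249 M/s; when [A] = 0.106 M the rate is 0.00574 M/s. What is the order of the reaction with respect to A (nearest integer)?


Rate is proportional to [A]^n, so rate2/rate1 = ([A]2/[A]1)^n. Take logs to solve for n.
rate2/rate1 = 0.00574 / 0.003249 = 1.7667
[A]2/[A]1 = 0.106 / 0.06 = 1.7667
n = ln(1.7667) / ln(1.7667) = 1.0
Nearest integer order:

1


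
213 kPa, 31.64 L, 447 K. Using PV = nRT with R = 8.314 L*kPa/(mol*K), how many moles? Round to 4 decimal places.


PV = nRT, solve for n = PV / (RT).
PV = 213 * 31.64 = 6739.32
RT = 8.314 * 447 = 3716.358
n = 6739.32 / 3716.358
n = 1.81342056 mol, rounded to 4 dp:

1.8134 mol


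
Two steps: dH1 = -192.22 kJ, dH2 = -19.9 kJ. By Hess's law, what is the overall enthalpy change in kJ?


Hess's law: enthalpy is a state function, so add the step enthalpies.
dH_total = dH1 + dH2 = -192.22 + (-19.9)
dH_total = -212.12 kJ:

-212.12 kJ


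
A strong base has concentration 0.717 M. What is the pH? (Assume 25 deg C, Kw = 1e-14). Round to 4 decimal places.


A strong base dissociates completely, so [OH-] equals the given concentration.
pOH = -log10([OH-]) = -log10(0.717) = 0.144481
pH = 14 - pOH = 14 - 0.144481
pH = 13.855519, rounded to 4 dp:

13.8555


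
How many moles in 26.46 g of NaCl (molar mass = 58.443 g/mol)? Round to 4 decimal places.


n = mass / M
n = 26.46 / 58.443
n = 0.45274883 mol, rounded to 4 dp:

0.4527 mol


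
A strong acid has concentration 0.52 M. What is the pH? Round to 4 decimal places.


A strong acid dissociates completely, so [H+] equals the given concentration.
pH = -log10([H+]) = -log10(0.52)
pH = 0.28399666, rounded to 4 dp:

0.2840


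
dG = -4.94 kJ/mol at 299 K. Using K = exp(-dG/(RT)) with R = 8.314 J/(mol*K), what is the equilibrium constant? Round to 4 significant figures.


dG is in kJ/mol; multiply by 1000 to match R in J/(mol*K).
RT = 8.314 * 299 = 2485.886 J/mol
exponent = -dG*1000 / (RT) = -(-4.94*1000) / 2485.886 = 1.98721904
K = exp(1.98721904)
K = 7.2952178, rounded to 4 significant figures:

7.295


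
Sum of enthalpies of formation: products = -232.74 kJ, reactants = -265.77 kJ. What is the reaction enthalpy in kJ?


dH_rxn = sum(dH_f products) - sum(dH_f reactants)
dH_rxn = -232.74 - (-265.77)
dH_rxn = 33.03 kJ:

33.03 kJ


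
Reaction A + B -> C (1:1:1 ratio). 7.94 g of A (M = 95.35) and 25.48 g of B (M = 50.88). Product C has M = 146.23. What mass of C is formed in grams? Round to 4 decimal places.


Find moles of each reactant; the smaller value is the limiting reagent in a 1:1:1 reaction, so moles_C equals moles of the limiter.
n_A = mass_A / M_A = 7.94 / 95.35 = 0.083272 mol
n_B = mass_B / M_B = 25.48 / 50.88 = 0.500786 mol
Limiting reagent: A (smaller), n_limiting = 0.083272 mol
mass_C = n_limiting * M_C = 0.083272 * 146.23
mass_C = 12.17686456 g, rounded to 4 dp:

12.1769 g
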